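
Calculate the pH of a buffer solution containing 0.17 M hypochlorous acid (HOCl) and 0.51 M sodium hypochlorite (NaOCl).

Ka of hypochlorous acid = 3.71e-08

pKa = -log(3.71e-08) = 7.43. pH = pKa + log([A⁻]/[HA]) = 7.43 + log(0.51/0.17)

pH = 7.91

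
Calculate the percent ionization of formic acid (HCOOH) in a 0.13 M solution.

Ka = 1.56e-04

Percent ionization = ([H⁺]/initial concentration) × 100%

Using Ka equilibrium: x² + Ka×x - Ka×C = 0. Solving: [H⁺] = 4.4260e-03. Percent = (4.4260e-03/0.13) × 100

Percent ionization = 3.4%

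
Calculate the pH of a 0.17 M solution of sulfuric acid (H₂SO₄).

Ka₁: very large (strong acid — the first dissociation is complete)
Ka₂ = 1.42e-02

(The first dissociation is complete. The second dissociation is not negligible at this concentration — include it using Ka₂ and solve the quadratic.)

First dissociation is complete: [H⁺]₀ = [HSO₄⁻]₀ = C = 0.17 M. Second dissociation HSO₄⁻ ⇌ H⁺ + SO₄²⁻: let x = [SO₄²⁻]. Ka₂ = (C + x)·x / (C − x) = 1.42e-02 → x² + (C + Ka₂)·x − Ka₂·C = 0 → x² + 0.18420·x − 2.414e-03 = 0. x = (−0.18420 + √(0.18420² + 4 × 2.414e-03)) / 2 = 1.2286e-02 M. [H⁺] = C + x = 0.17 + 1.2286e-02 = 1.8229e-01 M. pH = -log(1.8229e-01) = 0.74.

pH = 0.74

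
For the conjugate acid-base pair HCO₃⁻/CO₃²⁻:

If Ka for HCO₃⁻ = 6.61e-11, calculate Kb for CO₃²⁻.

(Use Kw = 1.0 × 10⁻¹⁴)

For a conjugate pair Ka × Kb = Kw, so Kb = Kw/Ka = 1.0 × 10⁻¹⁴ / 6.61e-11 = 1.51e-04.

K_b = 1.51e-04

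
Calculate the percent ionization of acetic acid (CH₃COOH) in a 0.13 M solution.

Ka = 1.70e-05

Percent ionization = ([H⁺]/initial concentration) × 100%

Using Ka equilibrium: x² + Ka×x - Ka×C = 0. Solving: [H⁺] = 1.4781e-03. Percent = (1.4781e-03/0.13) × 100

Percent ionization = 1.14%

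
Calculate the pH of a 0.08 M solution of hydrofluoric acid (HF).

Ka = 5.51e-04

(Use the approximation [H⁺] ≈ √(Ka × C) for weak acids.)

[H⁺] = √(Ka × C) = √(5.51e-04 × 0.08) = 6.6393e-03. pH = -log(6.6393e-03)

pH = 2.18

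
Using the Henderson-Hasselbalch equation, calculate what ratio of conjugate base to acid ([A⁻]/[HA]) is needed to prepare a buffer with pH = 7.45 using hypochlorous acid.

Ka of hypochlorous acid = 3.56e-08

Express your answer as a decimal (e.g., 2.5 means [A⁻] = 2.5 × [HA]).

pKa = -log(3.56e-08) = 7.4486. pH = pKa + log([A⁻]/[HA]), so log([A⁻]/[HA]) = pH − pKa = 7.45 − 7.4486 = 0.0014. [A⁻]/[HA] = 10^(0.0014) = 1.00

[A⁻]/[HA] = 1.00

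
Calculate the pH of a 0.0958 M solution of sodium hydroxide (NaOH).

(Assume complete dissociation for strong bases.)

[OH⁻] = 0.0958 M for strong base. pOH = -log[OH⁻] = 1.02, pH = 14 - pOH

pH = 12.98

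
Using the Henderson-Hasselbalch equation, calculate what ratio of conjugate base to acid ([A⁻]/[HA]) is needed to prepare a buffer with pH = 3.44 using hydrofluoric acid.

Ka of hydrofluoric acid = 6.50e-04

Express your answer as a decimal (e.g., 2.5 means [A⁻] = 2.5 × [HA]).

pKa = -log(6.50e-04) = 3.1871. pH = pKa + log([A⁻]/[HA]), so log([A⁻]/[HA]) = pH − pKa = 3.44 − 3.1871 = 0.2529. [A⁻]/[HA] = 10^(0.2529) = 1.79

[A⁻]/[HA] = 1.79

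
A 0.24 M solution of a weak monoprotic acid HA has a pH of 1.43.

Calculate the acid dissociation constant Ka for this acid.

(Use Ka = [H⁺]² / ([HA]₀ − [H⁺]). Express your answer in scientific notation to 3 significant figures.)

[H⁺] = 10^(−pH) = 10^(−1.43) = 3.715e-02 M. For HA ⇌ H⁺ + A⁻, Ka = [H⁺][A⁻]/[HA] = [H⁺]² / ([HA]₀ − [H⁺]) = (3.715e-02)² / (0.24 − 3.715e-02) = 6.81e-03.

K_a = 6.81e-03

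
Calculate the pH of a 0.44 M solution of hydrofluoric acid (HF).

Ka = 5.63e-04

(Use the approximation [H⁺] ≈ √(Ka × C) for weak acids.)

[H⁺] = √(Ka × C) = √(5.63e-04 × 0.44) = 1.5739e-02. pH = -log(1.5739e-02)

pH = 1.80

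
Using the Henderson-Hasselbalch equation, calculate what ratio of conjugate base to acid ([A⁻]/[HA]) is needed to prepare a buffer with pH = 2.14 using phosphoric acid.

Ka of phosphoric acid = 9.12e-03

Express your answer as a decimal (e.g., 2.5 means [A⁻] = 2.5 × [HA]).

pKa = -log(9.12e-03) = 2.0400. pH = pKa + log([A⁻]/[HA]), so log([A⁻]/[HA]) = pH − pKa = 2.14 − 2.0400 = 0.1000. [A⁻]/[HA] = 10^(0.1000) = 1.26

[A⁻]/[HA] = 1.26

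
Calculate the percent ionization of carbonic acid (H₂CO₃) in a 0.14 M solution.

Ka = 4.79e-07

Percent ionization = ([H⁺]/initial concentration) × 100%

Using Ka equilibrium: x² + Ka×x - Ka×C = 0. Solving: [H⁺] = 2.5872e-04. Percent = (2.5872e-04/0.14) × 100

Percent ionization = 0.185%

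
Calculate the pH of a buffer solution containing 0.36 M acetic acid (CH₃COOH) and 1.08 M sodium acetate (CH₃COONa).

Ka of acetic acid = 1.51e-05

pKa = -log(1.51e-05) = 4.82. pH = pKa + log([A⁻]/[HA]) = 4.82 + log(1.08/0.36)

pH = 5.30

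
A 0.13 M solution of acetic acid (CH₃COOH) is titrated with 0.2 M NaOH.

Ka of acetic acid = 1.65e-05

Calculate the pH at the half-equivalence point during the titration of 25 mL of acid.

At half-equivalence [HA] = [A⁻], so Henderson-Hasselbalch gives pH = pKa = -log(1.65e-05) = 4.78.

pH = pKa = 4.78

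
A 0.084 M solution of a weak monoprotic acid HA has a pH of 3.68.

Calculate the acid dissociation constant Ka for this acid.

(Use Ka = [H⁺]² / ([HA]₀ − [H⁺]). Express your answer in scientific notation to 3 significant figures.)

[H⁺] = 10^(−pH) = 10^(−3.68) = 2.089e-04 M. For HA ⇌ H⁺ + A⁻, Ka = [H⁺][A⁻]/[HA] = [H⁺]² / ([HA]₀ − [H⁺]) = (2.089e-04)² / (0.084 − 2.089e-04) = 5.21e-07.

K_a = 5.21e-07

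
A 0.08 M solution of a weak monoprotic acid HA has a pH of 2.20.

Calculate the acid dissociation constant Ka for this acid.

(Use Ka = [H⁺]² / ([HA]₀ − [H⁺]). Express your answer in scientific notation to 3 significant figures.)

[H⁺] = 10^(−pH) = 10^(−2.20) = 6.310e-03 M. For HA ⇌ H⁺ + A⁻, Ka = [H⁺][A⁻]/[HA] = [H⁺]² / ([HA]₀ − [H⁺]) = (6.310e-03)² / (0.08 − 6.310e-03) = 5.40e-04.

K_a = 5.40e-04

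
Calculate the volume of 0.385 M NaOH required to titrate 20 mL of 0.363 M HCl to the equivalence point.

At equivalence: moles acid = moles base. moles HCl = 0.363 × 20/1000 = 0.00726 mol. V_base = moles / 0.385 × 1000 = 18.9 mL.

V_{base} = 18.9 mL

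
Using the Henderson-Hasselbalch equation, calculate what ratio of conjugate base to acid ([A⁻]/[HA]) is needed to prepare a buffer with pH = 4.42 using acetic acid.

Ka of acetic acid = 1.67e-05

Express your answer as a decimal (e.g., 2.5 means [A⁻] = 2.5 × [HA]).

pKa = -log(1.67e-05) = 4.7773. pH = pKa + log([A⁻]/[HA]), so log([A⁻]/[HA]) = pH − pKa = 4.42 − 4.7773 = -0.3573. [A⁻]/[HA] = 10^(-0.3573) = 0.439

[A⁻]/[HA] = 0.439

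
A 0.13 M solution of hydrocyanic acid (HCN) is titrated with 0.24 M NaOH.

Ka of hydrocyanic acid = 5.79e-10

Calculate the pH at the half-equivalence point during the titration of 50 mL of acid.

At half-equivalence [HA] = [A⁻], so Henderson-Hasselbalch gives pH = pKa = -log(5.79e-10) = 9.24.

pH = pKa = 9.24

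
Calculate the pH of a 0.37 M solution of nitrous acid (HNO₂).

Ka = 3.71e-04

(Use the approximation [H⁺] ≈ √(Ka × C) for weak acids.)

[H⁺] = √(Ka × C) = √(3.71e-04 × 0.37) = 1.1716e-02. pH = -log(1.1716e-02)

pH = 1.93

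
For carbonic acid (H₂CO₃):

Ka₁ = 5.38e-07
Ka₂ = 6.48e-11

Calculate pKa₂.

pKa₂ = -log(Ka₂) = -log(6.48e-11) = 10.19.

pK_{a2} = 10.19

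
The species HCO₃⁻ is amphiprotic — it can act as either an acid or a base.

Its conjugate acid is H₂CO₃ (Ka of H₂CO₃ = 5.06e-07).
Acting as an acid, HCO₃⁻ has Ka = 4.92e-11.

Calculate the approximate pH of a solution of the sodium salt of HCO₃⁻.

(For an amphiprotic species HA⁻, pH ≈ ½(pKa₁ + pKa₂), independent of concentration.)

pKa₁ = -log(5.06e-07) = 6.30; pKa₂ = -log(4.92e-11) = 10.31. For an amphiprotic species, pH ≈ ½(pKa₁ + pKa₂) = ½(6.30 + 10.31) = 8.30.

pH = 8.30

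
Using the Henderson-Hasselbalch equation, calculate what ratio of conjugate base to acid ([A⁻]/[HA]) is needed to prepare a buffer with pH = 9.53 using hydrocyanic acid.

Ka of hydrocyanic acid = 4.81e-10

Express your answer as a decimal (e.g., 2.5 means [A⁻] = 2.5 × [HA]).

pKa = -log(4.81e-10) = 9.3179. pH = pKa + log([A⁻]/[HA]), so log([A⁻]/[HA]) = pH − pKa = 9.53 − 9.3179 = 0.2121. [A⁻]/[HA] = 10^(0.2121) = 1.63

[A⁻]/[HA] = 1.63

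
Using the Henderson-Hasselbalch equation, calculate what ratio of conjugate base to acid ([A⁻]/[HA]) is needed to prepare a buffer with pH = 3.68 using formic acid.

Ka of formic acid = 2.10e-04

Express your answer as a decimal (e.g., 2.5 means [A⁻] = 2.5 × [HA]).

pKa = -log(2.10e-04) = 3.6778. pH = pKa + log([A⁻]/[HA]), so log([A⁻]/[HA]) = pH − pKa = 3.68 − 3.6778 = 0.0022. [A⁻]/[HA] = 10^(0.0022) = 1.01

[A⁻]/[HA] = 1.01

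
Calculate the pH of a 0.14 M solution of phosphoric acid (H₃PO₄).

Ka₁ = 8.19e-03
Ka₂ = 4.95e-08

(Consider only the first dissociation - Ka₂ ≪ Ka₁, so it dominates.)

First dissociation dominates. From Ka₁ = [H⁺][HA⁻]/[H₂A], x² + Ka₁·x − Ka₁·C = 0 with C = 0.14 M and Ka₁ = 8.19e-03. Solving: [H⁺] = (−Ka₁ + √(Ka₁² + 4·Ka₁·C)) / 2 = 3.0013e-02 M. pH = -log(3.0013e-02) = 1.52.

pH = 1.52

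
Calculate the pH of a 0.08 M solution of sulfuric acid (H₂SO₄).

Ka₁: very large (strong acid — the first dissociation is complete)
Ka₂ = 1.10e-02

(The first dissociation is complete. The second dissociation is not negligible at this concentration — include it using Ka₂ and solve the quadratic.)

First dissociation is complete: [H⁺]₀ = [HSO₄⁻]₀ = C = 0.08 M. Second dissociation HSO₄⁻ ⇌ H⁺ + SO₄²⁻: let x = [SO₄²⁻]. Ka₂ = (C + x)·x / (C − x) = 1.10e-02 → x² + (C + Ka₂)·x − Ka₂·C = 0 → x² + 0.09100·x − 8.800e-04 = 0. x = (−0.09100 + √(0.09100² + 4 × 8.800e-04)) / 2 = 8.8162e-03 M. [H⁺] = C + x = 0.08 + 8.8162e-03 = 8.8816e-02 M. pH = -log(8.8816e-02) = 1.05.

pH = 1.05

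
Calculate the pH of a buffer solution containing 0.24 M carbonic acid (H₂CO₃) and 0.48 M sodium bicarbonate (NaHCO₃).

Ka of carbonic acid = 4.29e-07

pKa = -log(4.29e-07) = 6.37. pH = pKa + log([A⁻]/[HA]) = 6.37 + log(0.48/0.24)

pH = 6.67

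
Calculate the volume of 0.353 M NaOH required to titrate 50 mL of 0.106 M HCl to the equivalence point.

At equivalence: moles acid = moles base. moles HCl = 0.106 × 50/1000 = 0.0053 mol. V_base = moles / 0.353 × 1000 = 15.0 mL.

V_{base} = 15.0 mL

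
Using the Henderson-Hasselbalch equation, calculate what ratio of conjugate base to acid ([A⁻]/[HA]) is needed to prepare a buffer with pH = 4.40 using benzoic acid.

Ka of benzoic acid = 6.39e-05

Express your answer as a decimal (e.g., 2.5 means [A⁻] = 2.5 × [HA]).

pKa = -log(6.39e-05) = 4.1945. pH = pKa + log([A⁻]/[HA]), so log([A⁻]/[HA]) = pH − pKa = 4.40 − 4.1945 = 0.2055. [A⁻]/[HA] = 10^(0.2055) = 1.61

[A⁻]/[HA] = 1.61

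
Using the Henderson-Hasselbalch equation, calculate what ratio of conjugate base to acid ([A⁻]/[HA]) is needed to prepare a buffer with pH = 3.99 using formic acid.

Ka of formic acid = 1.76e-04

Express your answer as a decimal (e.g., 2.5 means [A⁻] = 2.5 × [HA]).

pKa = -log(1.76e-04) = 3.7545. pH = pKa + log([A⁻]/[HA]), so log([A⁻]/[HA]) = pH − pKa = 3.99 − 3.7545 = 0.2355. [A⁻]/[HA] = 10^(0.2355) = 1.72

[A⁻]/[HA] = 1.72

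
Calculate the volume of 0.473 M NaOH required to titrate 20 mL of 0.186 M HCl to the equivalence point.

At equivalence: moles acid = moles base. moles HCl = 0.186 × 20/1000 = 0.00372 mol. V_base = moles / 0.473 × 1000 = 7.9 mL.

V_{base} = 7.9 mL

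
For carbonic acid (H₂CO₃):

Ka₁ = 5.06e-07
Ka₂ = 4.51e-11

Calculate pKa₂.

pKa₂ = -log(Ka₂) = -log(4.51e-11) = 10.35.

pK_{a2} = 10.35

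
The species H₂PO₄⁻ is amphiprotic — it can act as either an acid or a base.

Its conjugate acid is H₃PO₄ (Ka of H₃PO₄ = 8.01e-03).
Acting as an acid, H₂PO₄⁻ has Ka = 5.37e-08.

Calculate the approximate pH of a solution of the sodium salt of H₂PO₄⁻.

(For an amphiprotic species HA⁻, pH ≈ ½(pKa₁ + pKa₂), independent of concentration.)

pKa₁ = -log(8.01e-03) = 2.10; pKa₂ = -log(5.37e-08) = 7.27. For an amphiprotic species, pH ≈ ½(pKa₁ + pKa₂) = ½(2.10 + 7.27) = 4.68.

pH = 4.68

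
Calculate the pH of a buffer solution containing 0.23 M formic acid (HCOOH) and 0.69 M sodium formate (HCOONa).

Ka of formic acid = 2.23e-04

pKa = -log(2.23e-04) = 3.65. pH = pKa + log([A⁻]/[HA]) = 3.65 + log(0.69/0.23)

pH = 4.13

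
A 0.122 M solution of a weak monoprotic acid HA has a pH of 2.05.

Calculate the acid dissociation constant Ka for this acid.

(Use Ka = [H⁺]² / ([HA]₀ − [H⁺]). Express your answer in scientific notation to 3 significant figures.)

[H⁺] = 10^(−pH) = 10^(−2.05) = 8.913e-03 M. For HA ⇌ H⁺ + A⁻, Ka = [H⁺][A⁻]/[HA] = [H⁺]² / ([HA]₀ − [H⁺]) = (8.913e-03)² / (0.122 − 8.913e-03) = 7.02e-04.

K_a = 7.02e-04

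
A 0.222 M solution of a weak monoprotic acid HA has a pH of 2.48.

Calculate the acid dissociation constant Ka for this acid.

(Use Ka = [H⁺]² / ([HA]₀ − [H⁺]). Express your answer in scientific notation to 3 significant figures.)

[H⁺] = 10^(−pH) = 10^(−2.48) = 3.311e-03 M. For HA ⇌ H⁺ + A⁻, Ka = [H⁺][A⁻]/[HA] = [H⁺]² / ([HA]₀ − [H⁺]) = (3.311e-03)² / (0.222 − 3.311e-03) = 5.01e-05.

K_a = 5.01e-05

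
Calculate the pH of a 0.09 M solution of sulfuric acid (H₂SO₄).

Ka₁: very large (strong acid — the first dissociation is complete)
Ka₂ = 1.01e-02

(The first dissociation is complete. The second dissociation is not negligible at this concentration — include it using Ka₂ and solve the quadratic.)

First dissociation is complete: [H⁺]₀ = [HSO₄⁻]₀ = C = 0.09 M. Second dissociation HSO₄⁻ ⇌ H⁺ + SO₄²⁻: let x = [SO₄²⁻]. Ka₂ = (C + x)·x / (C − x) = 1.01e-02 → x² + (C + Ka₂)·x − Ka₂·C = 0 → x² + 0.10010·x − 9.090e-04 = 0. x = (−0.10010 + √(0.10010² + 4 × 9.090e-04)) / 2 = 8.3795e-03 M. [H⁺] = C + x = 0.09 + 8.3795e-03 = 9.8379e-02 M. pH = -log(9.8379e-02) = 1.01.

pH = 1.01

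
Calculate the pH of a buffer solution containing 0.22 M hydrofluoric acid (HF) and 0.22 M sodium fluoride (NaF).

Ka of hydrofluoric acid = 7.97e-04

pKa = -log(7.97e-04) = 3.10. pH = pKa + log([A⁻]/[HA]) = 3.10 + log(0.22/0.22)

pH = 3.10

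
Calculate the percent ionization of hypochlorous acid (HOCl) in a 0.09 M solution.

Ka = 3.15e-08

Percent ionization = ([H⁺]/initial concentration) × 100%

Using Ka equilibrium: x² + Ka×x - Ka×C = 0. Solving: [H⁺] = 5.3229e-05. Percent = (5.3229e-05/0.09) × 100

Percent ionization = 0.0591%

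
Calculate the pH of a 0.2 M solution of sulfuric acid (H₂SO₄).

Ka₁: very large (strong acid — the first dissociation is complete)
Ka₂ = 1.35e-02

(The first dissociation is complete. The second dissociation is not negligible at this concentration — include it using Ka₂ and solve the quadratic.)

First dissociation is complete: [H⁺]₀ = [HSO₄⁻]₀ = C = 0.2 M. Second dissociation HSO₄⁻ ⇌ H⁺ + SO₄²⁻: let x = [SO₄²⁻]. Ka₂ = (C + x)·x / (C − x) = 1.35e-02 → x² + (C + Ka₂)·x − Ka₂·C = 0 → x² + 0.21350·x − 2.700e-03 = 0. x = (−0.21350 + √(0.21350² + 4 × 2.700e-03)) / 2 = 1.1975e-02 M. [H⁺] = C + x = 0.2 + 1.1975e-02 = 2.1197e-01 M. pH = -log(2.1197e-01) = 0.67.

pH = 0.67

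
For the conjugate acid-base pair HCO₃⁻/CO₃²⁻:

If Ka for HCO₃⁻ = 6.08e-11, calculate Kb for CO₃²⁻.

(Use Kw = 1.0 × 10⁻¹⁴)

For a conjugate pair Ka × Kb = Kw, so Kb = Kw/Ka = 1.0 × 10⁻¹⁴ / 6.08e-11 = 1.64e-04.

K_b = 1.64e-04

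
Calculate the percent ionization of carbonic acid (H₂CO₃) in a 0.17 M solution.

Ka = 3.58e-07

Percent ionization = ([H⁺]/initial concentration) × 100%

Using Ka equilibrium: x² + Ka×x - Ka×C = 0. Solving: [H⁺] = 2.4652e-04. Percent = (2.4652e-04/0.17) × 100

Percent ionization = 0.145%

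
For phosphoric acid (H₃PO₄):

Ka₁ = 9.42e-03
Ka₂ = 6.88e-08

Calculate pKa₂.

pKa₂ = -log(Ka₂) = -log(6.88e-08) = 7.16.

pK_{a2} = 7.16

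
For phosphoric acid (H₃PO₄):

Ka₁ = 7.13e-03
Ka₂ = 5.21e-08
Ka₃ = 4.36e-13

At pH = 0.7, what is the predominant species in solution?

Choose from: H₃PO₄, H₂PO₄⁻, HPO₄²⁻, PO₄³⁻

pKa₁ = 2.15, pKa₂ = 7.28, pKa₃ = 12.36. For a polyprotic acid the predominant species crosses at each pKa: below pKa_n the protonated form dominates, above it the deprotonated form does. At pH = 0.7, the predominant species is H₃PO₄.

H₃PO₄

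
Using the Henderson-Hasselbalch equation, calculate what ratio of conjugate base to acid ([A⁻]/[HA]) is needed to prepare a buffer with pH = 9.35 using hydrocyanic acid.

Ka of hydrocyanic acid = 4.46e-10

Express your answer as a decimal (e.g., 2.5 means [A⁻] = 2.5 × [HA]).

pKa = -log(4.46e-10) = 9.3507. pH = pKa + log([A⁻]/[HA]), so log([A⁻]/[HA]) = pH − pKa = 9.35 − 9.3507 = -0.0007. [A⁻]/[HA] = 10^(-0.0007) = 0.998

[A⁻]/[HA] = 0.998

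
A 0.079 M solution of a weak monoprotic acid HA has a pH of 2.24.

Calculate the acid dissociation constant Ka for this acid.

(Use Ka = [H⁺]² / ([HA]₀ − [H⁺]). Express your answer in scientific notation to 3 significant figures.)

[H⁺] = 10^(−pH) = 10^(−2.24) = 5.754e-03 M. For HA ⇌ H⁺ + A⁻, Ka = [H⁺][A⁻]/[HA] = [H⁺]² / ([HA]₀ − [H⁺]) = (5.754e-03)² / (0.079 − 5.754e-03) = 4.52e-04.

K_a = 4.52e-04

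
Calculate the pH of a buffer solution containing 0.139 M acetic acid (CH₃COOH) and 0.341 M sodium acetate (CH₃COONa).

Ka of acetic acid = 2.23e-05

pKa = -log(2.23e-05) = 4.65. pH = pKa + log([A⁻]/[HA]) = 4.65 + log(0.341/0.139)

pH = 5.04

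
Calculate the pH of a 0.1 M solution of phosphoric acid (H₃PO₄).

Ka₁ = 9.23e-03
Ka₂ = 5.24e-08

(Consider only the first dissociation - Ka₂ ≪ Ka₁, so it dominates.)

First dissociation dominates. From Ka₁ = [H⁺][HA⁻]/[H₂A], x² + Ka₁·x − Ka₁·C = 0 with C = 0.1 M and Ka₁ = 9.23e-03. Solving: [H⁺] = (−Ka₁ + √(Ka₁² + 4·Ka₁·C)) / 2 = 2.6114e-02 M. pH = -log(2.6114e-02) = 1.58.

pH = 1.58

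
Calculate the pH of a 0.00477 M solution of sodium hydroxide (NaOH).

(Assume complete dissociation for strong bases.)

[OH⁻] = 0.00477 M for strong base. pOH = -log[OH⁻] = 2.32, pH = 14 - pOH

pH = 11.68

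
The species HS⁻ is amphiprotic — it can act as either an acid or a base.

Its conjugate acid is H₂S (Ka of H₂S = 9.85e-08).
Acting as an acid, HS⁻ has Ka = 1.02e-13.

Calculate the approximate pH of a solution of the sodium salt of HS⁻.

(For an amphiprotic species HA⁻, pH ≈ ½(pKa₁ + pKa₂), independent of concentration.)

pKa₁ = -log(9.85e-08) = 7.01; pKa₂ = -log(1.02e-13) = 12.99. For an amphiprotic species, pH ≈ ½(pKa₁ + pKa₂) = ½(7.01 + 12.99) = 10.00.

pH = 10.00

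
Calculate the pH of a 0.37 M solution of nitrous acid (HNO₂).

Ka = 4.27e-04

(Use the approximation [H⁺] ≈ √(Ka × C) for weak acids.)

[H⁺] = √(Ka × C) = √(4.27e-04 × 0.37) = 1.2569e-02. pH = -log(1.2569e-02)

pH = 1.90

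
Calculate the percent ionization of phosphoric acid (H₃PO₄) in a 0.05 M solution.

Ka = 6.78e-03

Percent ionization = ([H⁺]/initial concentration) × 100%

Using Ka equilibrium: x² + Ka×x - Ka×C = 0. Solving: [H⁺] = 1.5331e-02. Percent = (1.5331e-02/0.05) × 100

Percent ionization = 30.7%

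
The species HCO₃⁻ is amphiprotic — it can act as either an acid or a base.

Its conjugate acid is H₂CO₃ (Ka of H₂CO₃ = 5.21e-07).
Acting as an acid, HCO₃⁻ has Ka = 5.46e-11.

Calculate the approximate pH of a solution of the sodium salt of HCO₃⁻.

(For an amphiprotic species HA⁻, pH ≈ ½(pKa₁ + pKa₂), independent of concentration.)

pKa₁ = -log(5.21e-07) = 6.28; pKa₂ = -log(5.46e-11) = 10.26. For an amphiprotic species, pH ≈ ½(pKa₁ + pKa₂) = ½(6.28 + 10.26) = 8.27.

pH = 8.27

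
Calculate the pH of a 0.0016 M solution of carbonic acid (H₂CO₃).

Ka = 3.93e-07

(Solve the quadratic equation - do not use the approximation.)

x² + Ka×x - Ka×C = 0. Using quadratic formula: [H⁺] = 2.4880e-05

pH = 4.60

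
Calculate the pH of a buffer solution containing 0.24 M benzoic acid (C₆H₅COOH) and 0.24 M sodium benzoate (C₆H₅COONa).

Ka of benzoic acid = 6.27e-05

pKa = -log(6.27e-05) = 4.20. pH = pKa + log([A⁻]/[HA]) = 4.20 + log(0.24/0.24)

pH = 4.20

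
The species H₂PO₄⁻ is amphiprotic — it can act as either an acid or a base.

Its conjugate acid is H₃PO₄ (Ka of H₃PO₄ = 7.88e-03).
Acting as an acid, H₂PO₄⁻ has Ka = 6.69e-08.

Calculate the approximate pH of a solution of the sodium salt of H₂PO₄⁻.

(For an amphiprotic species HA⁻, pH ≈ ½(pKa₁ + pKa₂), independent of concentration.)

pKa₁ = -log(7.88e-03) = 2.10; pKa₂ = -log(6.69e-08) = 7.17. For an amphiprotic species, pH ≈ ½(pKa₁ + pKa₂) = ½(2.10 + 7.17) = 4.64.

pH = 4.64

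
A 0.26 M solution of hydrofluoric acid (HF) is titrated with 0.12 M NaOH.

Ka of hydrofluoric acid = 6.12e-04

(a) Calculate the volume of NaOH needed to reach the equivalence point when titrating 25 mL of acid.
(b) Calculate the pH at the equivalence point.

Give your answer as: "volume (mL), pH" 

moles acid = 0.26 × 25/1000 = 0.0065 mol; V_base = moles/0.12 × 1000 = 54.2 mL. At equivalence only the conjugate base is present: [A⁻] = 0.0065/0.079 = 8.2105e-02 M. Kb = Kw/Ka = 1.63e-11; [OH⁻] = √(Kb × [A⁻]) = 1.1583e-06; pOH = 5.94; pH = 14 - pOH = 8.06.

V = 54.2 mL, pH = 8.06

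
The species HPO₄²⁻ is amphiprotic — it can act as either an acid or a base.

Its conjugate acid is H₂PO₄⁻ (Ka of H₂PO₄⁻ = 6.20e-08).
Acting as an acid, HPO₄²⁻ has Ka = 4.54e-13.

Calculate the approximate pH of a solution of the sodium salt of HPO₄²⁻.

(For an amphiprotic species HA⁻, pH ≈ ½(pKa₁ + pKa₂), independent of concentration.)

pKa₁ = -log(6.20e-08) = 7.21; pKa₂ = -log(4.54e-13) = 12.34. For an amphiprotic species, pH ≈ ½(pKa₁ + pKa₂) = ½(7.21 + 12.34) = 9.78.

pH = 9.78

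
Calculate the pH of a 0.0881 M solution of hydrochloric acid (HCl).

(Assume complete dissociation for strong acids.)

[H⁺] = 0.0881 M for strong acid. pH = -log[H⁺] = -log(0.0881)

pH = 1.06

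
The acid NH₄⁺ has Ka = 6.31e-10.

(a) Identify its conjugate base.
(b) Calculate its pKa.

(a) The conjugate base is formed by removing one H⁺ from NH₄⁺, giving NH₃. (b) pKa = -log(Ka) = -log(6.31e-10) = 9.20.

Conjugate base: NH₃; pK_a = 9.20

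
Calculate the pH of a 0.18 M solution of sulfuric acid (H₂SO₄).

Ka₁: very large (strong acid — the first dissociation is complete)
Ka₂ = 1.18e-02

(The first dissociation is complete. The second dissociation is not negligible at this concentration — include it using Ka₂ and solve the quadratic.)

First dissociation is complete: [H⁺]₀ = [HSO₄⁻]₀ = C = 0.18 M. Second dissociation HSO₄⁻ ⇌ H⁺ + SO₄²⁻: let x = [SO₄²⁻]. Ka₂ = (C + x)·x / (C − x) = 1.18e-02 → x² + (C + Ka₂)·x − Ka₂·C = 0 → x² + 0.19180·x − 2.124e-03 = 0. x = (−0.19180 + √(0.19180² + 4 × 2.124e-03)) / 2 = 1.0499e-02 M. [H⁺] = C + x = 0.18 + 1.0499e-02 = 1.9050e-01 M. pH = -log(1.9050e-01) = 0.72.

pH = 0.72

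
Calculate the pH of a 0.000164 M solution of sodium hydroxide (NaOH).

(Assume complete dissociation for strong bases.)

[OH⁻] = 0.000164 M for strong base. pOH = -log[OH⁻] = 3.79, pH = 14 - pOH

pH = 10.21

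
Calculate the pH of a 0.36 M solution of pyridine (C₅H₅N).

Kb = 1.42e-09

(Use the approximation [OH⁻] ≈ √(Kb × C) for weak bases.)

[OH⁻] = √(Kb × C) = √(1.42e-09 × 0.36) = 2.2610e-05. pOH = 4.65, pH = 14 - pOH

pH = 9.35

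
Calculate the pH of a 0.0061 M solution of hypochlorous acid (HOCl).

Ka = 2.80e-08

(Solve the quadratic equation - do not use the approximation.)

x² + Ka×x - Ka×C = 0. Using quadratic formula: [H⁺] = 1.3055e-05

pH = 4.88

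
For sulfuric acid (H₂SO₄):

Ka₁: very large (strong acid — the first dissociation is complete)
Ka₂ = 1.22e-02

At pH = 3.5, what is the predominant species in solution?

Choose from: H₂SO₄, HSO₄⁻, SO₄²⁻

The first dissociation is complete, so H₂SO₄ itself is never the predominant species in water; pKa₂ = -log(1.22e-02) = 1.91. For a polyprotic acid the predominant species crosses at each pKa: below pKa_n the protonated form dominates, above it the deprotonated form does. At pH = 3.5, the predominant species is SO₄²⁻.

SO₄²⁻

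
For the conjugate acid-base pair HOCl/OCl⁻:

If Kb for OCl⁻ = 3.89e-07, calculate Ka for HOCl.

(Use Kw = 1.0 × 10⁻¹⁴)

For a conjugate pair Ka × Kb = Kw, so Ka = Kw/Kb = 1.0 × 10⁻¹⁴ / 3.89e-07 = 2.57e-08.

K_a = 2.57e-08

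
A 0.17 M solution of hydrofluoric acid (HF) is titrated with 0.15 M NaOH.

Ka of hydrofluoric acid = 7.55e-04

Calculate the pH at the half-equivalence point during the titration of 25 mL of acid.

At half-equivalence [HA] = [A⁻], so Henderson-Hasselbalch gives pH = pKa = -log(7.55e-04) = 3.12.

pH = pKa = 3.12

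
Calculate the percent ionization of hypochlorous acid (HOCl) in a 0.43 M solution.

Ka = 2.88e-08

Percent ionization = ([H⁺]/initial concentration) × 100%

Using Ka equilibrium: x² + Ka×x - Ka×C = 0. Solving: [H⁺] = 1.1127e-04. Percent = (1.1127e-04/0.43) × 100

Percent ionization = 0.0259%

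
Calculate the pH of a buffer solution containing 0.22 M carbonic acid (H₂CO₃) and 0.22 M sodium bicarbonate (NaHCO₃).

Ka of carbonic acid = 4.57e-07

pKa = -log(4.57e-07) = 6.34. pH = pKa + log([A⁻]/[HA]) = 6.34 + log(0.22/0.22)

pH = 6.34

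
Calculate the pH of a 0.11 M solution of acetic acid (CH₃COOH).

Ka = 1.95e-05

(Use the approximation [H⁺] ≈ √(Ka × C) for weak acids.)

[H⁺] = √(Ka × C) = √(1.95e-05 × 0.11) = 1.4646e-03. pH = -log(1.4646e-03)

pH = 2.83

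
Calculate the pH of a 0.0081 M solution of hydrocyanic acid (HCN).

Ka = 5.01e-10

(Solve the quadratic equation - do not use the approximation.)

x² + Ka×x - Ka×C = 0. Using quadratic formula: [H⁺] = 2.0142e-06

pH = 5.70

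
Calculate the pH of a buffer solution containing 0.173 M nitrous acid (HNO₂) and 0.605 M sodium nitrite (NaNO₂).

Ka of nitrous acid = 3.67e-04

pKa = -log(3.67e-04) = 3.44. pH = pKa + log([A⁻]/[HA]) = 3.44 + log(0.605/0.173)

pH = 3.98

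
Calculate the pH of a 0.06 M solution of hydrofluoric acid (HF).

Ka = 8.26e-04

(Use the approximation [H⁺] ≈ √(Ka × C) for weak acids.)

[H⁺] = √(Ka × C) = √(8.26e-04 × 0.06) = 7.0399e-03. pH = -log(7.0399e-03)

pH = 2.15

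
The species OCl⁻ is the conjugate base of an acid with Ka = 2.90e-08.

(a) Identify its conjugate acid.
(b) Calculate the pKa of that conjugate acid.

(a) The conjugate acid is formed by adding one H⁺ to OCl⁻, giving HOCl. (b) pKa = -log(Ka) = -log(2.90e-08) = 7.54.

Conjugate acid: HOCl; pK_a = 7.54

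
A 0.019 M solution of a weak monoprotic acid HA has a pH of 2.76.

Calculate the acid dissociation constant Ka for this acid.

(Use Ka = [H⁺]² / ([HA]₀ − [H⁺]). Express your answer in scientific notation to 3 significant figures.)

[H⁺] = 10^(−pH) = 10^(−2.76) = 1.738e-03 M. For HA ⇌ H⁺ + A⁻, Ka = [H⁺][A⁻]/[HA] = [H⁺]² / ([HA]₀ − [H⁺]) = (1.738e-03)² / (0.019 − 1.738e-03) = 1.75e-04.

K_a = 1.75e-04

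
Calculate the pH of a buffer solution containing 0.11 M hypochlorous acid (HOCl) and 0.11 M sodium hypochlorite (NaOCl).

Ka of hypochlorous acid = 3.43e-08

pKa = -log(3.43e-08) = 7.46. pH = pKa + log([A⁻]/[HA]) = 7.46 + log(0.11/0.11)

pH = 7.46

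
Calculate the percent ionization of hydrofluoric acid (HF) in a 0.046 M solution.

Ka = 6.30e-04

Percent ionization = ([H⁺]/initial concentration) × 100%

Using Ka equilibrium: x² + Ka×x - Ka×C = 0. Solving: [H⁺] = 5.0775e-03. Percent = (5.0775e-03/0.046) × 100

Percent ionization = 11%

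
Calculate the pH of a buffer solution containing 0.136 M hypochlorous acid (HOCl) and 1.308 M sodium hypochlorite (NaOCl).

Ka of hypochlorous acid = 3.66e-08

pKa = -log(3.66e-08) = 7.44. pH = pKa + log([A⁻]/[HA]) = 7.44 + log(1.308/0.136)

pH = 8.42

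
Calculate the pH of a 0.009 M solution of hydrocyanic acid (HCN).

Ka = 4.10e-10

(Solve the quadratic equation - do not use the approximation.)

x² + Ka×x - Ka×C = 0. Using quadratic formula: [H⁺] = 1.9207e-06

pH = 5.72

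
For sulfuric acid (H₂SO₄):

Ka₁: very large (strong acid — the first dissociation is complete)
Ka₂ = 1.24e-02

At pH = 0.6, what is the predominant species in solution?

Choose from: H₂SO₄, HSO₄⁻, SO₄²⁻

The first dissociation is complete, so H₂SO₄ itself is never the predominant species in water; pKa₂ = -log(1.24e-02) = 1.91. For a polyprotic acid the predominant species crosses at each pKa: below pKa_n the protonated form dominates, above it the deprotonated form does. At pH = 0.6, the predominant species is HSO₄⁻.

HSO₄⁻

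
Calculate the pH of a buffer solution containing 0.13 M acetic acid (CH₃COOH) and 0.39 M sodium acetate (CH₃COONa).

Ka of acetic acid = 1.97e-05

pKa = -log(1.97e-05) = 4.71. pH = pKa + log([A⁻]/[HA]) = 4.71 + log(0.39/0.13)

pH = 5.18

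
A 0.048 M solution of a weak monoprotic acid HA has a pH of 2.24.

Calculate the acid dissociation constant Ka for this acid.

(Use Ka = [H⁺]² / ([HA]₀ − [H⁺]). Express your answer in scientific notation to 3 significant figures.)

[H⁺] = 10^(−pH) = 10^(−2.24) = 5.754e-03 M. For HA ⇌ H⁺ + A⁻, Ka = [H⁺][A⁻]/[HA] = [H⁺]² / ([HA]₀ − [H⁺]) = (5.754e-03)² / (0.048 − 5.754e-03) = 7.84e-04.

K_a = 7.84e-04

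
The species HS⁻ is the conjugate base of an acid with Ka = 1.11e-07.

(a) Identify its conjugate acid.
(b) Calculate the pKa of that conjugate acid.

(a) The conjugate acid is formed by adding one H⁺ to HS⁻, giving H₂S. (b) pKa = -log(Ka) = -log(1.11e-07) = 6.95.

Conjugate acid: H₂S; pK_a = 6.95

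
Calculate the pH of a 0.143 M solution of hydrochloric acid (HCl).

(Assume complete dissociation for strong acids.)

[H⁺] = 0.143 M for strong acid. pH = -log[H⁺] = -log(0.143)

pH = 0.84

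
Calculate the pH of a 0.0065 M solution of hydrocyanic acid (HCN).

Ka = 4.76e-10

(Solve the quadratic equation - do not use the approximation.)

x² + Ka×x - Ka×C = 0. Using quadratic formula: [H⁺] = 1.7587e-06

pH = 5.75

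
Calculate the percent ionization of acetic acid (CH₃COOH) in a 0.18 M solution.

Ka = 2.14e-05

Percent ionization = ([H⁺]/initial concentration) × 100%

Using Ka equilibrium: x² + Ka×x - Ka×C = 0. Solving: [H⁺] = 1.9520e-03. Percent = (1.9520e-03/0.18) × 100

Percent ionization = 1.08%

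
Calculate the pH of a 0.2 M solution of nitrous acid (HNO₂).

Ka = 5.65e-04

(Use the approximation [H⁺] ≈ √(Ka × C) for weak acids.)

[H⁺] = √(Ka × C) = √(5.65e-04 × 0.2) = 1.0630e-02. pH = -log(1.0630e-02)

pH = 1.97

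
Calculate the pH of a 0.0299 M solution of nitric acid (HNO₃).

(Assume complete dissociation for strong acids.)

[H⁺] = 0.0299 M for strong acid. pH = -log[H⁺] = -log(0.0299)

pH = 1.52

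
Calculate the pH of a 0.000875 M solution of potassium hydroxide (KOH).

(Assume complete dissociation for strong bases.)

[OH⁻] = 0.000875 M for strong base. pOH = -log[OH⁻] = 3.06, pH = 14 - pOH

pH = 10.94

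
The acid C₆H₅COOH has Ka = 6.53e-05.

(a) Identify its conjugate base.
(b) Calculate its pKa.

(a) The conjugate base is formed by removing one H⁺ from C₆H₅COOH, giving C₆H₅COO⁻. (b) pKa = -log(Ka) = -log(6.53e-05) = 4.19.

Conjugate base: C₆H₅COO⁻; pK_a = 4.19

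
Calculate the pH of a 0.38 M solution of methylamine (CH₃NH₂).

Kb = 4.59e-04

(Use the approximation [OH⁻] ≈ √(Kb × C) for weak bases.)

[OH⁻] = √(Kb × C) = √(4.59e-04 × 0.38) = 1.3207e-02. pOH = 1.88, pH = 14 - pOH

pH = 12.12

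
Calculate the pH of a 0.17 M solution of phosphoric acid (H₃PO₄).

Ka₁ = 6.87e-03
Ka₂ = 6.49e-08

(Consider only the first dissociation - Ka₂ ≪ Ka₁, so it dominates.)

First dissociation dominates. From Ka₁ = [H⁺][HA⁻]/[H₂A], x² + Ka₁·x − Ka₁·C = 0 with C = 0.17 M and Ka₁ = 6.87e-03. Solving: [H⁺] = (−Ka₁ + √(Ka₁² + 4·Ka₁·C)) / 2 = 3.0912e-02 M. pH = -log(3.0912e-02) = 1.51.

pH = 1.51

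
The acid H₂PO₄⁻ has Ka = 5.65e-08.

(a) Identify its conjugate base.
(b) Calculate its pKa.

(a) The conjugate base is formed by removing one H⁺ from H₂PO₄⁻, giving HPO₄²⁻. (b) pKa = -log(Ka) = -log(5.65e-08) = 7.25.

Conjugate base: HPO₄²⁻; pK_a = 7.25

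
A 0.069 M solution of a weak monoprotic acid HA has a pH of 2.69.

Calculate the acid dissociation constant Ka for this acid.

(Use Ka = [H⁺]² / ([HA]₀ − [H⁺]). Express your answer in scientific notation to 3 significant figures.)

[H⁺] = 10^(−pH) = 10^(−2.69) = 2.042e-03 M. For HA ⇌ H⁺ + A⁻, Ka = [H⁺][A⁻]/[HA] = [H⁺]² / ([HA]₀ − [H⁺]) = (2.042e-03)² / (0.069 − 2.042e-03) = 6.23e-05.

K_a = 6.23e-05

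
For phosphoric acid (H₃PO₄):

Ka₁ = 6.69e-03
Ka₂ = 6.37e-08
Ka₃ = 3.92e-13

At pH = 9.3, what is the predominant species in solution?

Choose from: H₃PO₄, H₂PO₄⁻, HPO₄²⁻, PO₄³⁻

pKa₁ = 2.17, pKa₂ = 7.20, pKa₃ = 12.41. For a polyprotic acid the predominant species crosses at each pKa: below pKa_n the protonated form dominates, above it the deprotonated form does. At pH = 9.3, the predominant species is HPO₄²⁻.

HPO₄²⁻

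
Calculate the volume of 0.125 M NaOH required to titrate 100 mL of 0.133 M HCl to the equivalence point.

At equivalence: moles acid = moles base. moles HCl = 0.133 × 100/1000 = 0.0133 mol. V_base = moles / 0.125 × 1000 = 106.4 mL.

V_{base} = 106.4 mL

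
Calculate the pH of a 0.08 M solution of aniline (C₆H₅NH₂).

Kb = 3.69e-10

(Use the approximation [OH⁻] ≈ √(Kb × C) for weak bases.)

[OH⁻] = √(Kb × C) = √(3.69e-10 × 0.08) = 5.4332e-06. pOH = 5.26, pH = 14 - pOH

pH = 8.74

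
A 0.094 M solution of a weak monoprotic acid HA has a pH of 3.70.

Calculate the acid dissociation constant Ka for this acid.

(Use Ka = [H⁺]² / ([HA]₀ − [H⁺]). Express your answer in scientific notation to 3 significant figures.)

[H⁺] = 10^(−pH) = 10^(−3.70) = 1.995e-04 M. For HA ⇌ H⁺ + A⁻, Ka = [H⁺][A⁻]/[HA] = [H⁺]² / ([HA]₀ − [H⁺]) = (1.995e-04)² / (0.094 − 1.995e-04) = 4.24e-07.

K_a = 4.24e-07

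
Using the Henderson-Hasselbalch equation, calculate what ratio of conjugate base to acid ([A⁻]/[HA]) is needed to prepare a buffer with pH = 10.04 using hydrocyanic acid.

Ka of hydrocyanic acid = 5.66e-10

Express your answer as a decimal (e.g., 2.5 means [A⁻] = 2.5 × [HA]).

pKa = -log(5.66e-10) = 9.2472. pH = pKa + log([A⁻]/[HA]), so log([A⁻]/[HA]) = pH − pKa = 10.04 − 9.2472 = 0.7928. [A⁻]/[HA] = 10^(0.7928) = 6.21

[A⁻]/[HA] = 6.21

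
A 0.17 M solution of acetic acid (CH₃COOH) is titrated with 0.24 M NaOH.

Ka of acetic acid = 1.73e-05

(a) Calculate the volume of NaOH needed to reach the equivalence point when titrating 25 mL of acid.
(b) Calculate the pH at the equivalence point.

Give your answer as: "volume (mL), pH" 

moles acid = 0.17 × 25/1000 = 0.00425 mol; V_base = moles/0.24 × 1000 = 17.7 mL. At equivalence only the conjugate base is present: [A⁻] = 0.00425/0.043 = 9.9512e-02 M. Kb = Kw/Ka = 5.78e-10; [OH⁻] = √(Kb × [A⁻]) = 7.5843e-06; pOH = 5.12; pH = 14 - pOH = 8.88.

V = 17.7 mL, pH = 8.88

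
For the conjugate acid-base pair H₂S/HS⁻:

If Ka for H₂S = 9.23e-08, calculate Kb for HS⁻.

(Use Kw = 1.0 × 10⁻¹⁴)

For a conjugate pair Ka × Kb = Kw, so Kb = Kw/Ka = 1.0 × 10⁻¹⁴ / 9.23e-08 = 1.08e-07.

K_b = 1.08e-07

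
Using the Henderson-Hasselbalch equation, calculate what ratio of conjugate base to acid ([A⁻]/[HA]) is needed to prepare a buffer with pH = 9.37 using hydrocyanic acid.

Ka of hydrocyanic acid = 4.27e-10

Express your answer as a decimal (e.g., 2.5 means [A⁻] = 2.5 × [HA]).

pKa = -log(4.27e-10) = 9.3696. pH = pKa + log([A⁻]/[HA]), so log([A⁻]/[HA]) = pH − pKa = 9.37 − 9.3696 = 0.0004. [A⁻]/[HA] = 10^(0.0004) = 1.00

[A⁻]/[HA] = 1.00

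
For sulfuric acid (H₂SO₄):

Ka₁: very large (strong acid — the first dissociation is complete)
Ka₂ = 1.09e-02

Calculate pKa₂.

pKa₂ = -log(Ka₂) = -log(1.09e-02) = 1.96.

pK_{a2} = 1.96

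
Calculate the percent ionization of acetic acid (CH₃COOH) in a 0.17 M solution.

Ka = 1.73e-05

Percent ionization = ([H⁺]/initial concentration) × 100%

Using Ka equilibrium: x² + Ka×x - Ka×C = 0. Solving: [H⁺] = 1.7063e-03. Percent = (1.7063e-03/0.17) × 100

Percent ionization = 1%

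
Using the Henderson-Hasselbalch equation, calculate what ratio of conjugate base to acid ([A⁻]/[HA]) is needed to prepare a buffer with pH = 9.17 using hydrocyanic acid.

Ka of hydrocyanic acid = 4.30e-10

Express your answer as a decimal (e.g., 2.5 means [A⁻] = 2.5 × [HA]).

pKa = -log(4.30e-10) = 9.3665. pH = pKa + log([A⁻]/[HA]), so log([A⁻]/[HA]) = pH − pKa = 9.17 − 9.3665 = -0.1965. [A⁻]/[HA] = 10^(-0.1965) = 0.636

[A⁻]/[HA] = 0.636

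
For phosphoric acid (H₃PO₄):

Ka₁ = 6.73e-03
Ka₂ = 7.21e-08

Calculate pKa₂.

pKa₂ = -log(Ka₂) = -log(7.21e-08) = 7.14.

pK_{a2} = 7.14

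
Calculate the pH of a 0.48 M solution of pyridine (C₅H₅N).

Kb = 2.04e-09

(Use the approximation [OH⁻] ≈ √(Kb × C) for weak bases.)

[OH⁻] = √(Kb × C) = √(2.04e-09 × 0.48) = 3.1292e-05. pOH = 4.50, pH = 14 - pOH

pH = 9.50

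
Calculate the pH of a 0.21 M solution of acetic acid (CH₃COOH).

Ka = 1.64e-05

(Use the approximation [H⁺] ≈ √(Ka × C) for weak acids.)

[H⁺] = √(Ka × C) = √(1.64e-05 × 0.21) = 1.8558e-03. pH = -log(1.8558e-03)

pH = 2.73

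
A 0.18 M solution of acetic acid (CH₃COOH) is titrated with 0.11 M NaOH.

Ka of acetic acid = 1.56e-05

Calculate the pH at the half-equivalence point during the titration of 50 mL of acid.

At half-equivalence [HA] = [A⁻], so Henderson-Hasselbalch gives pH = pKa = -log(1.56e-05) = 4.81.

pH = pKa = 4.81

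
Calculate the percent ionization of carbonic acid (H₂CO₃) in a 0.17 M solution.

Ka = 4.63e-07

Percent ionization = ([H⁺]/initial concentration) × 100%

Using Ka equilibrium: x² + Ka×x - Ka×C = 0. Solving: [H⁺] = 2.8032e-04. Percent = (2.8032e-04/0.17) × 100

Percent ionization = 0.165%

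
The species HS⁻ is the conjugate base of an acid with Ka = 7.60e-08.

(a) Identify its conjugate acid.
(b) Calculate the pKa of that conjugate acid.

(a) The conjugate acid is formed by adding one H⁺ to HS⁻, giving H₂S. (b) pKa = -log(Ka) = -log(7.60e-08) = 7.12.

Conjugate acid: H₂S; pK_a = 7.12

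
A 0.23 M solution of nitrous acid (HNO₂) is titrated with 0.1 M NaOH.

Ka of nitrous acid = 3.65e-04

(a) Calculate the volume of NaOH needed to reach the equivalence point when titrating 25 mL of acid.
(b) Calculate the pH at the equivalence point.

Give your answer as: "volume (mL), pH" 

moles acid = 0.23 × 25/1000 = 0.00575 mol; V_base = moles/0.1 × 1000 = 57.5 mL. At equivalence only the conjugate base is present: [A⁻] = 0.00575/0.083 = 6.9697e-02 M. Kb = Kw/Ka = 2.74e-11; [OH⁻] = √(Kb × [A⁻]) = 1.3818e-06; pOH = 5.86; pH = 14 - pOH = 8.14.

V = 57.5 mL, pH = 8.14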